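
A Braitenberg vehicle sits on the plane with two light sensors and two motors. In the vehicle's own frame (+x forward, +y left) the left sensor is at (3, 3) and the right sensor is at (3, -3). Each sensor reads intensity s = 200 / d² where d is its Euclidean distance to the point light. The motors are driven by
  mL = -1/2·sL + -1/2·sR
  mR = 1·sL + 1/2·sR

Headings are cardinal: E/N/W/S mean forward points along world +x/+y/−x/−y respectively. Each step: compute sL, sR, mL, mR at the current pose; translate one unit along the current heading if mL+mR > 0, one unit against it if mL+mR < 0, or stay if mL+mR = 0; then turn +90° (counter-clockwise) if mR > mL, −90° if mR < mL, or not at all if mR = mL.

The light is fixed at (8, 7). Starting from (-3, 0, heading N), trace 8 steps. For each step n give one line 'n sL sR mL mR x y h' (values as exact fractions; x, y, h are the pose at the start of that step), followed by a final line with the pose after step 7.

0 50/53 5/2 -365/212 465/212 -3 0 N
1 200/277 40/41 -9640/11357 13740/11357 -3 1 W
2 100/81 100/153 -1300/1377 2150/1377 -4 1 S
3 200/97 200/181 -27800/17557 45900/17557 -4 0 E
4 50/53 5/2 -365/212 465/212 -3 0 N
5 200/277 40/41 -9640/11357 13740/11357 -3 1 W
6 100/81 100/153 -1300/1377 2150/1377 -4 1 S
7 200/97 200/181 -27800/17557 45900/17557 -4 0 E
final -3 0 N

n=0: pose=(-3,0,N); sL=50/53, sR=5/2; mL=-365/212, mR=465/212; mL+mR=25/53 → advance +1; mR−mL=415/106 → turn +1·90°
n=1: pose=(-3,1,W); sL=200/277, sR=40/41; mL=-9640/11357, mR=13740/11357; mL+mR=100/277 → advance +1; mR−mL=23380/11357 → turn +1·90°
n=2: pose=(-4,1,S); sL=100/81, sR=100/153; mL=-1300/1377, mR=2150/1377; mL+mR=50/81 → advance +1; mR−mL=1150/459 → turn +1·90°
n=3: pose=(-4,0,E); sL=200/97, sR=200/181; mL=-27800/17557, mR=45900/17557; mL+mR=100/97 → advance +1; mR−mL=73700/17557 → turn +1·90°
n=4: pose=(-3,0,N); sL=50/53, sR=5/2; mL=-365/212, mR=465/212; mL+mR=25/53 → advance +1; mR−mL=415/106 → turn +1·90°
n=5: pose=(-3,1,W); sL=200/277, sR=40/41; mL=-9640/11357, mR=13740/11357; mL+mR=100/277 → advance +1; mR−mL=23380/11357 → turn +1·90°
n=6: pose=(-4,1,S); sL=100/81, sR=100/153; mL=-1300/1377, mR=2150/1377; mL+mR=50/81 → advance +1; mR−mL=1150/459 → turn +1·90°
n=7: pose=(-4,0,E); sL=200/97, sR=200/181; mL=-27800/17557, mR=45900/17557; mL+mR=100/97 → advance +1; mR−mL=73700/17557 → turn +1·90°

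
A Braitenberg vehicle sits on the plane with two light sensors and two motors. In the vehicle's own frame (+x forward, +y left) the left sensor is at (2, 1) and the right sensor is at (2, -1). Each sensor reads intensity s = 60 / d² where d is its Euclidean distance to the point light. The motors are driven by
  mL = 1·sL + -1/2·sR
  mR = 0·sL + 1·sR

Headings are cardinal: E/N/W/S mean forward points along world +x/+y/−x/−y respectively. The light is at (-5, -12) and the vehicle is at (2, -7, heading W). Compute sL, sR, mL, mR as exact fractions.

60/41 60/61 2430/2501 60/61

left sensor world pos  = (0, -8); dL² = 41
right sensor world pos = (0, -6); dR² = 61
sL = 60/41 = 60/41
sR = 60/61 = 60/61
mL = 1·sL + -1/2·sR = 2430/2501
mR = 0·sL + 1·sR = 60/61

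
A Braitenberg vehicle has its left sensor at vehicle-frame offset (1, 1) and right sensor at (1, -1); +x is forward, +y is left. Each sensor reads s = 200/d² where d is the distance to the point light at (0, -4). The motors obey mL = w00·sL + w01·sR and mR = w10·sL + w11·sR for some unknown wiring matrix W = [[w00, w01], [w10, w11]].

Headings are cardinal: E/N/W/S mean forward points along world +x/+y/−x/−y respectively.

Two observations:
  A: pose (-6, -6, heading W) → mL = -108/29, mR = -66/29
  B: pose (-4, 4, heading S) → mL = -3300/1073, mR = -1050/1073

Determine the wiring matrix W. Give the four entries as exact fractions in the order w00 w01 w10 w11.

-1/2 -1/2 1/2 -1

obs A: pose=(-6,-6,W) → sL=100/29, sR=4, mL=-108/29, mR=-66/29
obs B: pose=(-4,4,S) → sL=100/29, sR=100/37, mL=-3300/1073, mR=-1050/1073
sensor matrix S = [[100/29, 4], [100/29, 100/37]]; det S = -4800/1073
solve [mL_A; mL_B] = S·[w00; w01] and [mR_A; mR_B] = S·[w10; w11]:
  w00 = -1/2, w01 = -1/2, w10 = 1/2, w11 = -1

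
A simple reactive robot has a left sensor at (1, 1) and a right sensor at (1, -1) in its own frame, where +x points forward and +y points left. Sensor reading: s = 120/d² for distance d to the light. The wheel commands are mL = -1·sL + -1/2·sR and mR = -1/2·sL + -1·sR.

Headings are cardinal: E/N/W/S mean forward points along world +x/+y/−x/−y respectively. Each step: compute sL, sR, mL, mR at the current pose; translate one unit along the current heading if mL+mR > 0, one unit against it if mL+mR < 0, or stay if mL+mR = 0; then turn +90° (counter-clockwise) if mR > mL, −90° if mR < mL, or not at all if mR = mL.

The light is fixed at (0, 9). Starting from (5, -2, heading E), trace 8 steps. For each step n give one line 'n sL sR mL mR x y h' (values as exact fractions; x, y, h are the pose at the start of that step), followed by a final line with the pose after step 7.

0 15/17 2/3 -62/51 -113/102 5 -2 E
1 120/109 24/25 -4308/2725 -4116/2725 4 -2 N
2 60/89 12/13 -1314/1157 -1458/1157 4 -3 W
3 120/137 120/157 -27060/21509 -25860/21509 5 -3 N
4 30/53 3/4 -399/424 -219/212 5 -4 W
5 120/169 120/193 -33300/32617 -31860/32617 6 -4 N
6 12/25 60/97 -1914/2425 -2082/2425 6 -5 W
7 24/41 120/233 -8052/9553 -7716/9553 7 -5 N
final 7 -6 W

n=0: pose=(5,-2,E); sL=15/17, sR=2/3; mL=-62/51, mR=-113/102; mL+mR=-79/34 → advance -1; mR−mL=11/102 → turn +1·90°
n=1: pose=(4,-2,N); sL=120/109, sR=24/25; mL=-4308/2725, mR=-4116/2725; mL+mR=-8424/2725 → advance -1; mR−mL=192/2725 → turn +1·90°
n=2: pose=(4,-3,W); sL=60/89, sR=12/13; mL=-1314/1157, mR=-1458/1157; mL+mR=-2772/1157 → advance -1; mR−mL=-144/1157 → turn -1·90°
n=3: pose=(5,-3,N); sL=120/137, sR=120/157; mL=-27060/21509, mR=-25860/21509; mL+mR=-52920/21509 → advance -1; mR−mL=1200/21509 → turn +1·90°
n=4: pose=(5,-4,W); sL=30/53, sR=3/4; mL=-399/424, mR=-219/212; mL+mR=-837/424 → advance -1; mR−mL=-39/424 → turn -1·90°
n=5: pose=(6,-4,N); sL=120/169, sR=120/193; mL=-33300/32617, mR=-31860/32617; mL+mR=-65160/32617 → advance -1; mR−mL=1440/32617 → turn +1·90°
n=6: pose=(6,-5,W); sL=12/25, sR=60/97; mL=-1914/2425, mR=-2082/2425; mL+mR=-3996/2425 → advance -1; mR−mL=-168/2425 → turn -1·90°
n=7: pose=(7,-5,N); sL=24/41, sR=120/233; mL=-8052/9553, mR=-7716/9553; mL+mR=-15768/9553 → advance -1; mR−mL=336/9553 → turn +1·90°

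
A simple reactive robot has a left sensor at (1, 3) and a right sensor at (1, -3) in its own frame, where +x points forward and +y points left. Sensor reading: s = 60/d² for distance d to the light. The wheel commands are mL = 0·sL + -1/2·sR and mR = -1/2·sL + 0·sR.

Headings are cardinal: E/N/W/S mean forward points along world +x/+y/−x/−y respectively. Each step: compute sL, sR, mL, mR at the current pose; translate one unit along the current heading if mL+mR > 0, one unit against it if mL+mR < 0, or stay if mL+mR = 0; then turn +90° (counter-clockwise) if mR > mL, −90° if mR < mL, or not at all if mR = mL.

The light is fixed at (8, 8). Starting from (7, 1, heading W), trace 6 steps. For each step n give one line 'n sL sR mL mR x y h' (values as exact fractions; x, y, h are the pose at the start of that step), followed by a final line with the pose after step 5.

0 15/26 3 -3/2 -15/52 7 1 W
1 60/73 60/73 -30/73 -30/73 8 1 S
2 30/29 30/29 -15/29 -15/29 8 2 S
3 4/3 4/3 -2/3 -2/3 8 3 S
4 30/17 30/17 -15/17 -15/17 8 4 S
5 12/5 12/5 -6/5 -6/5 8 5 S
final 8 6 S

n=0: pose=(7,1,W); sL=15/26, sR=3; mL=-3/2, mR=-15/52; mL+mR=-93/52 → advance -1; mR−mL=63/52 → turn +1·90°
n=1: pose=(8,1,S); sL=60/73, sR=60/73; mL=-30/73, mR=-30/73; mL+mR=-60/73 → advance -1; mR−mL=0 → turn +0·90°
n=2: pose=(8,2,S); sL=30/29, sR=30/29; mL=-15/29, mR=-15/29; mL+mR=-30/29 → advance -1; mR−mL=0 → turn +0·90°
n=3: pose=(8,3,S); sL=4/3, sR=4/3; mL=-2/3, mR=-2/3; mL+mR=-4/3 → advance -1; mR−mL=0 → turn +0·90°
n=4: pose=(8,4,S); sL=30/17, sR=30/17; mL=-15/17, mR=-15/17; mL+mR=-30/17 → advance -1; mR−mL=0 → turn +0·90°
n=5: pose=(8,5,S); sL=12/5, sR=12/5; mL=-6/5, mR=-6/5; mL+mR=-12/5 → advance -1; mR−mL=0 → turn +0·90°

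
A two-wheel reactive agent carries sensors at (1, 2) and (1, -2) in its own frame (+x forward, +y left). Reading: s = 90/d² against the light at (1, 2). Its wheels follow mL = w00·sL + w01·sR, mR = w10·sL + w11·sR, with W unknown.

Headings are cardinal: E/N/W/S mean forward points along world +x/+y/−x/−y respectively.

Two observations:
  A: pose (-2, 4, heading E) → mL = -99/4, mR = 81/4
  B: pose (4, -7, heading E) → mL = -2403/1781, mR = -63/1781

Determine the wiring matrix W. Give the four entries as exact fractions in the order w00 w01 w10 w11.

obs A: pose=(-2,4,E) → sL=9/2, sR=45/2, mL=-99/4, mR=81/4
obs B: pose=(4,-7,E) → sL=18/13, sR=90/137, mL=-2403/1781, mR=-63/1781
sensor matrix S = [[9/2, 45/2], [18/13, 90/137]]; det S = -50220/1781
solve [mL_A; mL_B] = S·[w00; w01] and [mR_A; mR_B] = S·[w10; w11]:
  w00 = -1/2, w01 = -1, w10 = -1/2, w11 = 1

-1/2 -1 -1/2 1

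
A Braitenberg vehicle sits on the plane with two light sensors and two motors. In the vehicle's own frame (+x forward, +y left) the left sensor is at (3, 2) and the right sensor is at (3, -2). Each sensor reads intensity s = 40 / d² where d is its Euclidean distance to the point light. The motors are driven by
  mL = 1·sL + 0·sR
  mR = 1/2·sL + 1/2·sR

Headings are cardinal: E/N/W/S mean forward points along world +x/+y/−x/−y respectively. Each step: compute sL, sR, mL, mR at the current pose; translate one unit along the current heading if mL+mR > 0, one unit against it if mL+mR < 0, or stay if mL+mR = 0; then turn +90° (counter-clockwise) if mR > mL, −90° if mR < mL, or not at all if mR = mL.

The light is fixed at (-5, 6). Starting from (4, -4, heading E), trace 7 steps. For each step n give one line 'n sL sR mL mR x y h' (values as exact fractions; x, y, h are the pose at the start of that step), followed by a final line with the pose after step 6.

0 5/26 5/36 5/26 155/936 4 -4 E
1 40/313 40/233 40/313 10920/72929 5 -4 S
2 4/25 20/169 4/25 588/4225 5 -5 E
3 8/73 40/277 8/73 2568/20221 6 -5 S
4 5/37 5/49 5/37 215/1813 6 -6 E
5 40/421 8/65 40/421 2984/27365 7 -6 S
6 20/173 4/45 20/173 796/7785 7 -7 E
final 8 -7 S

n=0: pose=(4,-4,E); sL=5/26, sR=5/36; mL=5/26, mR=155/936; mL+mR=335/936 → advance +1; mR−mL=-25/936 → turn -1·90°
n=1: pose=(5,-4,S); sL=40/313, sR=40/233; mL=40/313, mR=10920/72929; mL+mR=20240/72929 → advance +1; mR−mL=1600/72929 → turn +1·90°
n=2: pose=(5,-5,E); sL=4/25, sR=20/169; mL=4/25, mR=588/4225; mL+mR=1264/4225 → advance +1; mR−mL=-88/4225 → turn -1·90°
n=3: pose=(6,-5,S); sL=8/73, sR=40/277; mL=8/73, mR=2568/20221; mL+mR=4784/20221 → advance +1; mR−mL=352/20221 → turn +1·90°
n=4: pose=(6,-6,E); sL=5/37, sR=5/49; mL=5/37, mR=215/1813; mL+mR=460/1813 → advance +1; mR−mL=-30/1813 → turn -1·90°
n=5: pose=(7,-6,S); sL=40/421, sR=8/65; mL=40/421, mR=2984/27365; mL+mR=5584/27365 → advance +1; mR−mL=384/27365 → turn +1·90°
n=6: pose=(7,-7,E); sL=20/173, sR=4/45; mL=20/173, mR=796/7785; mL+mR=1696/7785 → advance +1; mR−mL=-104/7785 → turn -1·90°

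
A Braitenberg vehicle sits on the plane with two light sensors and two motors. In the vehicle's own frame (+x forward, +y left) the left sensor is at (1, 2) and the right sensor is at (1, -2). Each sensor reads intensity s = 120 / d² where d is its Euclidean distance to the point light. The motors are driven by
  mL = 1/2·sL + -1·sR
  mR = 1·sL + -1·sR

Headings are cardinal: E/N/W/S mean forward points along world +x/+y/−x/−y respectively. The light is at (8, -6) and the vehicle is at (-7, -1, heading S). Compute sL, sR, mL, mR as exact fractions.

left sensor world pos  = (-5, -2); dL² = 185
right sensor world pos = (-9, -2); dR² = 305
sL = 120/185 = 24/37
sR = 120/305 = 24/61
mL = 1/2·sL + -1·sR = -156/2257
mR = 1·sL + -1·sR = 576/2257

24/37 24/61 -156/2257 576/2257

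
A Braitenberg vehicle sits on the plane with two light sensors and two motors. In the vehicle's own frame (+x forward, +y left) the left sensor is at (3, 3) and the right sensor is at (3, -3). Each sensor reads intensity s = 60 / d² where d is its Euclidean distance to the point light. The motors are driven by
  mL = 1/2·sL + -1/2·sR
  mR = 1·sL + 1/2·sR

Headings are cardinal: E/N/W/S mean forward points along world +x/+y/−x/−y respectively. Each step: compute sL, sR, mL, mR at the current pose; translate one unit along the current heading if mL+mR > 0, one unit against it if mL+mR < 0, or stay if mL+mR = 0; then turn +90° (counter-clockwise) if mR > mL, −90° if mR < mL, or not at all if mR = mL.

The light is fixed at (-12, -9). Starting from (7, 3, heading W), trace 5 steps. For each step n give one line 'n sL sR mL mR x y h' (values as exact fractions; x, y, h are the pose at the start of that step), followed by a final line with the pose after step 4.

0 60/337 60/481 4320/162097 38970/162097 7 3 W
1 10/87 10/51 -20/493 105/493 6 3 S
2 60/637 12/101 -792/64337 9882/64337 6 2 E
3 15/113 3/34 171/7684 1359/7684 7 2 N
4 60/337 60/481 4320/162097 38970/162097 7 3 W
final 6 3 S

n=0: pose=(7,3,W); sL=60/337, sR=60/481; mL=4320/162097, mR=38970/162097; mL+mR=90/337 → advance +1; mR−mL=34650/162097 → turn +1·90°
n=1: pose=(6,3,S); sL=10/87, sR=10/51; mL=-20/493, mR=105/493; mL+mR=5/29 → advance +1; mR−mL=125/493 → turn +1·90°
n=2: pose=(6,2,E); sL=60/637, sR=12/101; mL=-792/64337, mR=9882/64337; mL+mR=90/637 → advance +1; mR−mL=10674/64337 → turn +1·90°
n=3: pose=(7,2,N); sL=15/113, sR=3/34; mL=171/7684, mR=1359/7684; mL+mR=45/226 → advance +1; mR−mL=297/1921 → turn +1·90°
n=4: pose=(7,3,W); sL=60/337, sR=60/481; mL=4320/162097, mR=38970/162097; mL+mR=90/337 → advance +1; mR−mL=34650/162097 → turn +1·90°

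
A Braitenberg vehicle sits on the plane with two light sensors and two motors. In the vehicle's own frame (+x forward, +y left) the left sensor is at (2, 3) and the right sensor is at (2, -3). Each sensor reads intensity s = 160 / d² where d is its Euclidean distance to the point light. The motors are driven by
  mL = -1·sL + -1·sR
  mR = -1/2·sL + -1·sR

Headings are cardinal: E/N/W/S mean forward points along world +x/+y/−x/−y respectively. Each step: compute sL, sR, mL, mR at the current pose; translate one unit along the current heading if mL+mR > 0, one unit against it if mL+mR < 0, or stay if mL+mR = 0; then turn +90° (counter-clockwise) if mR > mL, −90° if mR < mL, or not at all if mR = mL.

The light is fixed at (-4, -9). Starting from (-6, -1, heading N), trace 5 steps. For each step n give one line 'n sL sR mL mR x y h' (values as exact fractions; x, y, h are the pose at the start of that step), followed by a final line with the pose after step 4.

0 32/25 160/101 -7232/2525 -5616/2525 -6 -1 N
1 5 40/29 -185/29 -225/58 -6 -2 W
2 160/29 160/41 -11200/1189 -7920/1189 -5 -2 S
3 80/61 80/13 -5920/793 -5400/793 -5 -1 E
4 32/25 160/101 -7232/2525 -5616/2525 -6 -1 N
final -6 -2 W

n=0: pose=(-6,-1,N); sL=32/25, sR=160/101; mL=-7232/2525, mR=-5616/2525; mL+mR=-12848/2525 → advance -1; mR−mL=16/25 → turn +1·90°
n=1: pose=(-6,-2,W); sL=5, sR=40/29; mL=-185/29, mR=-225/58; mL+mR=-595/58 → advance -1; mR−mL=5/2 → turn +1·90°
n=2: pose=(-5,-2,S); sL=160/29, sR=160/41; mL=-11200/1189, mR=-7920/1189; mL+mR=-19120/1189 → advance -1; mR−mL=80/29 → turn +1·90°
n=3: pose=(-5,-1,E); sL=80/61, sR=80/13; mL=-5920/793, mR=-5400/793; mL+mR=-11320/793 → advance -1; mR−mL=40/61 → turn +1·90°
n=4: pose=(-6,-1,N); sL=32/25, sR=160/101; mL=-7232/2525, mR=-5616/2525; mL+mR=-12848/2525 → advance -1; mR−mL=16/25 → turn +1·90°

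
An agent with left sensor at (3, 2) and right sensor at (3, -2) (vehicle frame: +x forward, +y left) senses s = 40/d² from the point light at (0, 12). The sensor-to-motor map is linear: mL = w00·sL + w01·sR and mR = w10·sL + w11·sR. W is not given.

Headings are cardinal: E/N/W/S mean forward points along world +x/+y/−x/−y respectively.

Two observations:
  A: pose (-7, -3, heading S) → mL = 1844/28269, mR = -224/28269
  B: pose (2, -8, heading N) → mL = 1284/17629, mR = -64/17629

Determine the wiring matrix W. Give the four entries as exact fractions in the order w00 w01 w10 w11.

obs A: pose=(-7,-3,S) → sL=40/349, sR=8/81, mL=1844/28269, mR=-224/28269
obs B: pose=(2,-8,N) → sL=40/289, sR=8/61, mL=1284/17629, mR=-64/17629
sensor matrix S = [[40/349, 8/81], [40/289, 8/61]]; det S = 678400/498354201
solve [mL_A; mL_B] = S·[w00; w01] and [mR_A; mR_B] = S·[w10; w11]:
  w00 = 1, w01 = -1/2, w10 = -1/2, w11 = 1/2

1 -1/2 -1/2 1/2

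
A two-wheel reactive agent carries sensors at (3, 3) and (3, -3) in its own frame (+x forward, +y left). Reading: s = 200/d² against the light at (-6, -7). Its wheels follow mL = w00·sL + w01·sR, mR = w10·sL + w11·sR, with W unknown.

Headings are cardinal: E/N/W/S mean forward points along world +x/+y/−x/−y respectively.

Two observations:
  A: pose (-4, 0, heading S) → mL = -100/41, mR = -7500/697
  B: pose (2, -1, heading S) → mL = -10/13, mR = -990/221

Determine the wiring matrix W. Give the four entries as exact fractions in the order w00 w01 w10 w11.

-1/2 0 -1 -1/2

obs A: pose=(-4,0,S) → sL=200/41, sR=200/17, mL=-100/41, mR=-7500/697
obs B: pose=(2,-1,S) → sL=20/13, sR=100/17, mL=-10/13, mR=-990/221
sensor matrix S = [[200/41, 200/17], [20/13, 100/17]]; det S = 96000/9061
solve [mL_A; mL_B] = S·[w00; w01] and [mR_A; mR_B] = S·[w10; w11]:
  w00 = -1/2, w01 = 0, w10 = -1, w11 = -1/2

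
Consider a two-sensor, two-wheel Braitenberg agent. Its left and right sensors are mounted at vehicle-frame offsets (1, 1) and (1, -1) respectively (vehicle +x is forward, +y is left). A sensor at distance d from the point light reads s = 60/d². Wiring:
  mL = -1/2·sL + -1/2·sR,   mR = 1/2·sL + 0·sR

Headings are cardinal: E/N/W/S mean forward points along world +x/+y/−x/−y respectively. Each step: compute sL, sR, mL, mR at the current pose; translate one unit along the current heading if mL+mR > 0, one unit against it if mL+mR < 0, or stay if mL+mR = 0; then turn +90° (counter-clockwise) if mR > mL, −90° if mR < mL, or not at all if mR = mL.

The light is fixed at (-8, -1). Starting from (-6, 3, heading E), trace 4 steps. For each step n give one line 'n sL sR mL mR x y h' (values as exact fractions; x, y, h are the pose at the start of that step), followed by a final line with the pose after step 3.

n=0: pose=(-6,3,E); sL=30/17, sR=10/3; mL=-130/51, mR=15/17; mL+mR=-5/3 → advance -1; mR−mL=175/51 → turn +1·90°
n=1: pose=(-7,3,N); sL=12/5, sR=60/29; mL=-324/145, mR=6/5; mL+mR=-30/29 → advance -1; mR−mL=498/145 → turn +1·90°
n=2: pose=(-7,2,W); sL=15, sR=15/4; mL=-75/8, mR=15/2; mL+mR=-15/8 → advance -1; mR−mL=135/8 → turn +1·90°
n=3: pose=(-6,2,S); sL=60/13, sR=12; mL=-108/13, mR=30/13; mL+mR=-6 → advance -1; mR−mL=138/13 → turn +1·90°

0 30/17 10/3 -130/51 15/17 -6 3 E
1 12/5 60/29 -324/145 6/5 -7 3 N
2 15 15/4 -75/8 15/2 -7 2 W
3 60/13 12 -108/13 30/13 -6 2 S
final -6 3 E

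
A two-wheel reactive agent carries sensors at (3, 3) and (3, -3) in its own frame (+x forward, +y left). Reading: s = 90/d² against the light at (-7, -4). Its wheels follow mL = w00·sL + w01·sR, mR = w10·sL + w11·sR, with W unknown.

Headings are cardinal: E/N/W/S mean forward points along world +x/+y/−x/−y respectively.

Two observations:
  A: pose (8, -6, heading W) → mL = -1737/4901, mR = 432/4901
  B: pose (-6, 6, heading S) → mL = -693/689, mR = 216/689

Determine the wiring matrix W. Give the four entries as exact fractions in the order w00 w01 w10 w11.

1/2 -1 -1 1

obs A: pose=(8,-6,W) → sL=90/169, sR=18/29, mL=-1737/4901, mR=432/4901
obs B: pose=(-6,6,S) → sL=18/13, sR=90/53, mL=-693/689, mR=216/689
sensor matrix S = [[90/169, 18/29], [18/13, 90/53]]; det S = 11664/259753
solve [mL_A; mL_B] = S·[w00; w01] and [mR_A; mR_B] = S·[w10; w11]:
  w00 = 1/2, w01 = -1, w10 = -1, w11 = 1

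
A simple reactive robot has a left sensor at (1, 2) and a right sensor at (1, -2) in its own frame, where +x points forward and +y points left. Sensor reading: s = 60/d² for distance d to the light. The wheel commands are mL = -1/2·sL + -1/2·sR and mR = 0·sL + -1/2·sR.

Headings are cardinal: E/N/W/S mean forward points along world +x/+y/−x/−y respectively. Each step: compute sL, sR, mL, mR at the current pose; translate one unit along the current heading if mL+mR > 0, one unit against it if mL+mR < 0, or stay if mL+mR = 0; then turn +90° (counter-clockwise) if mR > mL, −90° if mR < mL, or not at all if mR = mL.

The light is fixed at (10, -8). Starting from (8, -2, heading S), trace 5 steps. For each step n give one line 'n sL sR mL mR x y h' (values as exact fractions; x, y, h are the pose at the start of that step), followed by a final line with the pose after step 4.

n=0: pose=(8,-2,S); sL=12/5, sR=60/41; mL=-396/205, mR=-30/41; mL+mR=-546/205 → advance -1; mR−mL=6/5 → turn +1·90°
n=1: pose=(8,-1,E); sL=30/41, sR=30/13; mL=-810/533, mR=-15/13; mL+mR=-1425/533 → advance -1; mR−mL=15/41 → turn +1·90°
n=2: pose=(7,-1,N); sL=60/89, sR=12/13; mL=-924/1157, mR=-6/13; mL+mR=-1458/1157 → advance -1; mR−mL=30/89 → turn +1·90°
n=3: pose=(7,-2,W); sL=15/8, sR=3/4; mL=-21/16, mR=-3/8; mL+mR=-27/16 → advance -1; mR−mL=15/16 → turn +1·90°
n=4: pose=(8,-2,S); sL=12/5, sR=60/41; mL=-396/205, mR=-30/41; mL+mR=-546/205 → advance -1; mR−mL=6/5 → turn +1·90°

0 12/5 60/41 -396/205 -30/41 8 -2 S
1 30/41 30/13 -810/533 -15/13 8 -1 E
2 60/89 12/13 -924/1157 -6/13 7 -1 N
3 15/8 3/4 -21/16 -3/8 7 -2 W
4 12/5 60/41 -396/205 -30/41 8 -2 S
final 8 -1 E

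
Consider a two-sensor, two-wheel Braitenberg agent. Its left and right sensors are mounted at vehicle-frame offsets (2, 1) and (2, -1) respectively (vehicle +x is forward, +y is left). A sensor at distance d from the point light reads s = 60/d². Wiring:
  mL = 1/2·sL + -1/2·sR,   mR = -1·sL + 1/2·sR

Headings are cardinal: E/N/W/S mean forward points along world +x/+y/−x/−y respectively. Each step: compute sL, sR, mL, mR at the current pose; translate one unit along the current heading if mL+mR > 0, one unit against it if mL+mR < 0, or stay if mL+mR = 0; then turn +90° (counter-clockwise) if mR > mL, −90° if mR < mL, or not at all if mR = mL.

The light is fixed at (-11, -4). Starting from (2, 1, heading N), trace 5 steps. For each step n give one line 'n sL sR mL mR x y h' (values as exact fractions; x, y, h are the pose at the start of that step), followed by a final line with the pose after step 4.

n=0: pose=(2,1,N); sL=60/193, sR=12/49; mL=312/9457, mR=-1782/9457; mL+mR=-30/193 → advance -1; mR−mL=-2094/9457 → turn -1·90°
n=1: pose=(2,0,E); sL=6/25, sR=10/39; mL=-8/975, mR=-109/975; mL+mR=-3/25 → advance -1; mR−mL=-101/975 → turn -1·90°
n=2: pose=(1,0,S); sL=60/173, sR=12/25; mL=-288/4325, mR=-462/4325; mL+mR=-30/173 → advance -1; mR−mL=-174/4325 → turn -1·90°
n=3: pose=(1,1,W); sL=15/29, sR=15/34; mL=75/1972, mR=-585/1972; mL+mR=-15/58 → advance -1; mR−mL=-165/493 → turn -1·90°
n=4: pose=(2,1,N); sL=60/193, sR=12/49; mL=312/9457, mR=-1782/9457; mL+mR=-30/193 → advance -1; mR−mL=-2094/9457 → turn -1·90°

0 60/193 12/49 312/9457 -1782/9457 2 1 N
1 6/25 10/39 -8/975 -109/975 2 0 E
2 60/173 12/25 -288/4325 -462/4325 1 0 S
3 15/29 15/34 75/1972 -585/1972 1 1 W
4 60/193 12/49 312/9457 -1782/9457 2 1 N
final 2 0 E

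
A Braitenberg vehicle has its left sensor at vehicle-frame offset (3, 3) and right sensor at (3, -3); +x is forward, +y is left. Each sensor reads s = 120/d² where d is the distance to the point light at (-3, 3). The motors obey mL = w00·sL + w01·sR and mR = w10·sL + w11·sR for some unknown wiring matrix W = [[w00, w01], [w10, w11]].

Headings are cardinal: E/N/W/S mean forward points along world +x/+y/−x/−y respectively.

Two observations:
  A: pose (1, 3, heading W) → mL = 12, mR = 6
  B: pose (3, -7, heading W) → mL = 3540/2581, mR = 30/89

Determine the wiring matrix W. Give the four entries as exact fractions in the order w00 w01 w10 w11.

obs A: pose=(1,3,W) → sL=12, sR=12, mL=12, mR=6
obs B: pose=(3,-7,W) → sL=60/89, sR=60/29, mL=3540/2581, mR=30/89
sensor matrix S = [[12, 12], [60/89, 60/29]]; det S = 43200/2581
solve [mL_A; mL_B] = S·[w00; w01] and [mR_A; mR_B] = S·[w10; w11]:
  w00 = 1/2, w01 = 1/2, w10 = 1/2, w11 = 0

1/2 1/2 1/2 0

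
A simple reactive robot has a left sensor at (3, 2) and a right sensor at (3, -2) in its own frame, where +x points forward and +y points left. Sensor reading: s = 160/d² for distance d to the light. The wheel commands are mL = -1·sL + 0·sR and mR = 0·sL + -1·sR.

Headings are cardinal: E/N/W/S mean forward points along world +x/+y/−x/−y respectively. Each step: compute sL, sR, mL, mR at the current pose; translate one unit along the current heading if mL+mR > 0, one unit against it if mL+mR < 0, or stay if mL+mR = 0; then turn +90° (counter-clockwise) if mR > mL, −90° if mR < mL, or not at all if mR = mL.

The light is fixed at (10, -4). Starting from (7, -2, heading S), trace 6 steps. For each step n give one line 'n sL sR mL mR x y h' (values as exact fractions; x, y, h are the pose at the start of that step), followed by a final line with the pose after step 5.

n=0: pose=(7,-2,S); sL=80, sR=80/13; mL=-80, mR=-80/13; mL+mR=-1120/13 → advance -1; mR−mL=960/13 → turn +1·90°
n=1: pose=(7,-1,E); sL=32/5, sR=160; mL=-32/5, mR=-160; mL+mR=-832/5 → advance -1; mR−mL=-768/5 → turn -1·90°
n=2: pose=(6,-1,S); sL=40, sR=40/9; mL=-40, mR=-40/9; mL+mR=-400/9 → advance -1; mR−mL=320/9 → turn +1·90°
n=3: pose=(6,0,E); sL=160/37, sR=32; mL=-160/37, mR=-32; mL+mR=-1344/37 → advance -1; mR−mL=-1024/37 → turn -1·90°
n=4: pose=(5,0,S); sL=16, sR=16/5; mL=-16, mR=-16/5; mL+mR=-96/5 → advance -1; mR−mL=64/5 → turn +1·90°
n=5: pose=(5,1,E); sL=160/53, sR=160/13; mL=-160/53, mR=-160/13; mL+mR=-10560/689 → advance -1; mR−mL=-6400/689 → turn -1·90°

0 80 80/13 -80 -80/13 7 -2 S
1 32/5 160 -32/5 -160 7 -1 E
2 40 40/9 -40 -40/9 6 -1 S
3 160/37 32 -160/37 -32 6 0 E
4 16 16/5 -16 -16/5 5 0 S
5 160/53 160/13 -160/53 -160/13 5 1 E
final 4 1 S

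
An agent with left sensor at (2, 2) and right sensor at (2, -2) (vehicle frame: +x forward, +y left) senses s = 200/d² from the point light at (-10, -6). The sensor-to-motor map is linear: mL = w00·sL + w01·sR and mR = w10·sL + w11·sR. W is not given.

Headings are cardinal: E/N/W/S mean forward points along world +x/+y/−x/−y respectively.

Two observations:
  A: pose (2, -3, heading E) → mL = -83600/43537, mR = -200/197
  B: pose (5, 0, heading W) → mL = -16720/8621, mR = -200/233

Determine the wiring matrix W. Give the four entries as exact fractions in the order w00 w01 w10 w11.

obs A: pose=(2,-3,E) → sL=200/221, sR=200/197, mL=-83600/43537, mR=-200/197
obs B: pose=(5,0,W) → sL=40/37, sR=200/233, mL=-16720/8621, mR=-200/233
sensor matrix S = [[200/221, 200/197], [40/37, 200/233]]; det S = -120384000/375332477
solve [mL_A; mL_B] = S·[w00; w01] and [mR_A; mR_B] = S·[w10; w11]:
  w00 = -1, w01 = -1, w10 = 0, w11 = -1

-1 -1 0 -1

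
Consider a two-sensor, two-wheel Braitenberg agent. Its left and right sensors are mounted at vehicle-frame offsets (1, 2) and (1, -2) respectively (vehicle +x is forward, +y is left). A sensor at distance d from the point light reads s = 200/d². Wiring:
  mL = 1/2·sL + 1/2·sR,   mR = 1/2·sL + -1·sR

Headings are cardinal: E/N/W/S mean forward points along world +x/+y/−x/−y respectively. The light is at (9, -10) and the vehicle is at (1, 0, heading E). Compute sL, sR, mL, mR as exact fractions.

left sensor world pos  = (2, 2); dL² = 193
right sensor world pos = (2, -2); dR² = 113
sL = 200/193 = 200/193
sR = 200/113 = 200/113
mL = 1/2·sL + 1/2·sR = 30600/21809
mR = 1/2·sL + -1·sR = -27300/21809

200/193 200/113 30600/21809 -27300/21809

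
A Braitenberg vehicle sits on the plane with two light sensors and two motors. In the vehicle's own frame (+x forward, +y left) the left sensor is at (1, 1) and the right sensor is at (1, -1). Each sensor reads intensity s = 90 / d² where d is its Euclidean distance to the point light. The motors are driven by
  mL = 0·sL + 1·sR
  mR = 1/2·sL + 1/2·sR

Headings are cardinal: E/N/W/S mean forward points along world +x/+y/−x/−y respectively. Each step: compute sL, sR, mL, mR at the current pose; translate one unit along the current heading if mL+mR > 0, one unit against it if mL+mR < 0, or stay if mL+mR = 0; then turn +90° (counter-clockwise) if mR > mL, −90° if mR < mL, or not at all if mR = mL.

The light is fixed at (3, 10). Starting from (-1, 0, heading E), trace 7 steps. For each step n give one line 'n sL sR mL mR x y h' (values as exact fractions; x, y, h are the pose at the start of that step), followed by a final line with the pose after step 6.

n=0: pose=(-1,0,E); sL=1, sR=9/13; mL=9/13, mR=11/13; mL+mR=20/13 → advance +1; mR−mL=2/13 → turn +1·90°
n=1: pose=(0,0,N); sL=90/97, sR=18/17; mL=18/17, mR=1638/1649; mL+mR=3384/1649 → advance +1; mR−mL=-108/1649 → turn -1·90°
n=2: pose=(0,1,E); sL=45/34, sR=45/52; mL=45/52, mR=1935/1768; mL+mR=3465/1768 → advance +1; mR−mL=405/1768 → turn +1·90°
n=3: pose=(1,1,N); sL=90/73, sR=18/13; mL=18/13, mR=1242/949; mL+mR=2556/949 → advance +1; mR−mL=-72/949 → turn -1·90°
n=4: pose=(1,2,E); sL=9/5, sR=45/41; mL=45/41, mR=297/205; mL+mR=522/205 → advance +1; mR−mL=72/205 → turn +1·90°
n=5: pose=(2,2,N); sL=90/53, sR=90/49; mL=90/49, mR=4590/2597; mL+mR=9360/2597 → advance +1; mR−mL=-180/2597 → turn -1·90°
n=6: pose=(2,3,E); sL=5/2, sR=45/32; mL=45/32, mR=125/64; mL+mR=215/64 → advance +1; mR−mL=35/64 → turn +1·90°

0 1 9/13 9/13 11/13 -1 0 E
1 90/97 18/17 18/17 1638/1649 0 0 N
2 45/34 45/52 45/52 1935/1768 0 1 E
3 90/73 18/13 18/13 1242/949 1 1 N
4 9/5 45/41 45/41 297/205 1 2 E
5 90/53 90/49 90/49 4590/2597 2 2 N
6 5/2 45/32 45/32 125/64 2 3 E
final 3 3 N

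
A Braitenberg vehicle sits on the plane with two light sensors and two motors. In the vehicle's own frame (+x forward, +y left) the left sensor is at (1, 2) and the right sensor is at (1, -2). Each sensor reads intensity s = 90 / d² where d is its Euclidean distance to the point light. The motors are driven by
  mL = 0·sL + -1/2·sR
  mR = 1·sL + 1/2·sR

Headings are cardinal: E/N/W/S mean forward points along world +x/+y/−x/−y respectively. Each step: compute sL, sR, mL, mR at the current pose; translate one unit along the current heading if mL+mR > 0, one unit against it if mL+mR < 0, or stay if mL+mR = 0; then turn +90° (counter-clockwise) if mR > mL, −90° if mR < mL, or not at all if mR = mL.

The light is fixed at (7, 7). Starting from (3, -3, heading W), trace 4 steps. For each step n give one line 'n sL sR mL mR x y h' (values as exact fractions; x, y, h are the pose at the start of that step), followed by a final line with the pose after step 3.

n=0: pose=(3,-3,W); sL=90/169, sR=90/89; mL=-45/89, mR=15615/15041; mL+mR=90/169 → advance +1; mR−mL=23220/15041 → turn +1·90°
n=1: pose=(2,-3,S); sL=9/13, sR=9/17; mL=-9/34, mR=423/442; mL+mR=9/13 → advance +1; mR−mL=270/221 → turn +1·90°
n=2: pose=(2,-4,E); sL=90/97, sR=18/37; mL=-9/37, mR=4203/3589; mL+mR=90/97 → advance +1; mR−mL=5076/3589 → turn +1·90°
n=3: pose=(3,-4,N); sL=45/68, sR=45/52; mL=-45/104, mR=1935/1768; mL+mR=45/68 → advance +1; mR−mL=675/442 → turn +1·90°

0 90/169 90/89 -45/89 15615/15041 3 -3 W
1 9/13 9/17 -9/34 423/442 2 -3 S
2 90/97 18/37 -9/37 4203/3589 2 -4 E
3 45/68 45/52 -45/104 1935/1768 3 -4 N
final 3 -3 W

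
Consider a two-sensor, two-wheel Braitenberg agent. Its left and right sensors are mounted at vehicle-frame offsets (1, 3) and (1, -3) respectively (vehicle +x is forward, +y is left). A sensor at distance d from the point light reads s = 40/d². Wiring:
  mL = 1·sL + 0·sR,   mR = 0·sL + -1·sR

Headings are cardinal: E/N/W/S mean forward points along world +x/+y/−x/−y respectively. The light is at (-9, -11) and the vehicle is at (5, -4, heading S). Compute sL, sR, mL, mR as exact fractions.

left sensor world pos  = (8, -5); dL² = 325
right sensor world pos = (2, -5); dR² = 157
sL = 40/325 = 8/65
sR = 40/157 = 40/157
mL = 1·sL + 0·sR = 8/65
mR = 0·sL + -1·sR = -40/157

8/65 40/157 8/65 -40/157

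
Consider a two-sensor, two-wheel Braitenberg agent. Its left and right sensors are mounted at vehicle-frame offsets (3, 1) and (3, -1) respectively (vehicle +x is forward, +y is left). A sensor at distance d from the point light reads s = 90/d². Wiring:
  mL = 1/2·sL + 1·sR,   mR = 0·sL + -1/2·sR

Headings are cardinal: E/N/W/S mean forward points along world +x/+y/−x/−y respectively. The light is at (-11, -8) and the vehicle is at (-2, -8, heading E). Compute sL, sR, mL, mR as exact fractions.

left sensor world pos  = (1, -7); dL² = 145
right sensor world pos = (1, -9); dR² = 145
sL = 90/145 = 18/29
sR = 90/145 = 18/29
mL = 1/2·sL + 1·sR = 27/29
mR = 0·sL + -1/2·sR = -9/29

18/29 18/29 27/29 -9/29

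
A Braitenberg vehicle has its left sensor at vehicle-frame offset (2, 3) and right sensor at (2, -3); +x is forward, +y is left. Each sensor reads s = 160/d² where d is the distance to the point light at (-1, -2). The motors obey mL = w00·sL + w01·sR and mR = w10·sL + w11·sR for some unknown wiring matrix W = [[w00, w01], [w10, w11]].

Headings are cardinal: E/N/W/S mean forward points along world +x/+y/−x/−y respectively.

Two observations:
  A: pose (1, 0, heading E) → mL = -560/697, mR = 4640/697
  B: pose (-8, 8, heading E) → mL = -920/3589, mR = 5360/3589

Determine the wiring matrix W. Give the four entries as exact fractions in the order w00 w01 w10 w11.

obs A: pose=(1,0,E) → sL=160/41, sR=160/17, mL=-560/697, mR=4640/697
obs B: pose=(-8,8,E) → sL=80/97, sR=80/37, mL=-920/3589, mR=5360/3589
sensor matrix S = [[160/41, 160/17], [80/97, 80/37]]; det S = 1689600/2501533
solve [mL_A; mL_B] = S·[w00; w01] and [mR_A; mR_B] = S·[w10; w11]:
  w00 = 1, w01 = -1/2, w10 = 1/2, w11 = 1/2

1 -1/2 1/2 1/2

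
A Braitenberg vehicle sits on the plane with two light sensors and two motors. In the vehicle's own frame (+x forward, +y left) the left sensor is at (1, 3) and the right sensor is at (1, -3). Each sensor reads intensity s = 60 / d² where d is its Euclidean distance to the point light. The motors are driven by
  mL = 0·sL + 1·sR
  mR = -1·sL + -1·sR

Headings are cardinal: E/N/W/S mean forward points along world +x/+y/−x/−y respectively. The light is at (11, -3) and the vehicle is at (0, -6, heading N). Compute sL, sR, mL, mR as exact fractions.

left sensor world pos  = (-3, -5); dL² = 200
right sensor world pos = (3, -5); dR² = 68
sL = 60/200 = 3/10
sR = 60/68 = 15/17
mL = 0·sL + 1·sR = 15/17
mR = -1·sL + -1·sR = -201/170

3/10 15/17 15/17 -201/170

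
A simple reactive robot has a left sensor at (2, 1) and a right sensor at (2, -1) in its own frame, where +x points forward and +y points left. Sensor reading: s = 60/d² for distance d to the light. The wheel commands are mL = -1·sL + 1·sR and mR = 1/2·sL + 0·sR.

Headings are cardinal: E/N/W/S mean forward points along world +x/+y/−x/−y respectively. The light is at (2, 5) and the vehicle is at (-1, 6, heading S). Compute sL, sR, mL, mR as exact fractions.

left sensor world pos  = (0, 4); dL² = 5
right sensor world pos = (-2, 4); dR² = 17
sL = 60/5 = 12
sR = 60/17 = 60/17
mL = -1·sL + 1·sR = -144/17
mR = 1/2·sL + 0·sR = 6

12 60/17 -144/17 6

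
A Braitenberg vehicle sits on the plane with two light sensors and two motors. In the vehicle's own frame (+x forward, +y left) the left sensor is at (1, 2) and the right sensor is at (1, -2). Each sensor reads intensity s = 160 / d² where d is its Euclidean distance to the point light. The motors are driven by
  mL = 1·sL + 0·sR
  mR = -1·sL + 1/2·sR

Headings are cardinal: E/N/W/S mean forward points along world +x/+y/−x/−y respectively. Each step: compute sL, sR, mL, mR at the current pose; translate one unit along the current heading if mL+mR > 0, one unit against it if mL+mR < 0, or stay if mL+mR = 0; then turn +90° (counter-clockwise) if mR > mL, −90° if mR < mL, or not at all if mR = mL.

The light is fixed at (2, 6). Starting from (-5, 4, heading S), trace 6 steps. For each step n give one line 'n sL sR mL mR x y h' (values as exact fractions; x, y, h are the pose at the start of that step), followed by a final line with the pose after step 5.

n=0: pose=(-5,4,S); sL=80/17, sR=16/9; mL=80/17, mR=-584/153; mL+mR=8/9 → advance +1; mR−mL=-1304/153 → turn -1·90°
n=1: pose=(-5,3,W); sL=160/89, sR=32/13; mL=160/89, mR=-656/1157; mL+mR=16/13 → advance +1; mR−mL=-2736/1157 → turn -1·90°
n=2: pose=(-6,3,N); sL=20/13, sR=4; mL=20/13, mR=6/13; mL+mR=2 → advance +1; mR−mL=-14/13 → turn -1·90°
n=3: pose=(-6,4,E); sL=160/49, sR=32/13; mL=160/49, mR=-1296/637; mL+mR=16/13 → advance +1; mR−mL=-3376/637 → turn -1·90°
n=4: pose=(-5,4,S); sL=80/17, sR=16/9; mL=80/17, mR=-584/153; mL+mR=8/9 → advance +1; mR−mL=-1304/153 → turn -1·90°
n=5: pose=(-5,3,W); sL=160/89, sR=32/13; mL=160/89, mR=-656/1157; mL+mR=16/13 → advance +1; mR−mL=-2736/1157 → turn -1·90°

0 80/17 16/9 80/17 -584/153 -5 4 S
1 160/89 32/13 160/89 -656/1157 -5 3 W
2 20/13 4 20/13 6/13 -6 3 N
3 160/49 32/13 160/49 -1296/637 -6 4 E
4 80/17 16/9 80/17 -584/153 -5 4 S
5 160/89 32/13 160/89 -656/1157 -5 3 W
final -6 3 N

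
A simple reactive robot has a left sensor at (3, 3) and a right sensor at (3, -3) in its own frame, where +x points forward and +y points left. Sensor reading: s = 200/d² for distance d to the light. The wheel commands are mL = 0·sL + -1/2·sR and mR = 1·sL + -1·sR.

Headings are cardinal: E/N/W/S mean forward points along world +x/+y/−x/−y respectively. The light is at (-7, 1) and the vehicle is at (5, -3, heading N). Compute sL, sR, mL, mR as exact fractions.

left sensor world pos  = (2, 0); dL² = 82
right sensor world pos = (8, 0); dR² = 226
sL = 200/82 = 100/41
sR = 200/226 = 100/113
mL = 0·sL + -1/2·sR = -50/113
mR = 1·sL + -1·sR = 7200/4633

100/41 100/113 -50/113 7200/4633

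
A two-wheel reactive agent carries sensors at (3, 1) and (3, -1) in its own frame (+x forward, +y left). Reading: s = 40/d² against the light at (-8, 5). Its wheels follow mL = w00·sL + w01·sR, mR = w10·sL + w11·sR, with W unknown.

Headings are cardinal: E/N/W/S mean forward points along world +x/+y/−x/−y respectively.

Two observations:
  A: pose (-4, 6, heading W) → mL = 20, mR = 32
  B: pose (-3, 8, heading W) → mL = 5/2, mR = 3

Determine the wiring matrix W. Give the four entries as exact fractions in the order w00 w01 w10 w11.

1/2 0 1 -1

obs A: pose=(-4,6,W) → sL=40, sR=8, mL=20, mR=32
obs B: pose=(-3,8,W) → sL=5, sR=2, mL=5/2, mR=3
sensor matrix S = [[40, 8], [5, 2]]; det S = 40
solve [mL_A; mL_B] = S·[w00; w01] and [mR_A; mR_B] = S·[w10; w11]:
  w00 = 1/2, w01 = 0, w10 = 1, w11 = -1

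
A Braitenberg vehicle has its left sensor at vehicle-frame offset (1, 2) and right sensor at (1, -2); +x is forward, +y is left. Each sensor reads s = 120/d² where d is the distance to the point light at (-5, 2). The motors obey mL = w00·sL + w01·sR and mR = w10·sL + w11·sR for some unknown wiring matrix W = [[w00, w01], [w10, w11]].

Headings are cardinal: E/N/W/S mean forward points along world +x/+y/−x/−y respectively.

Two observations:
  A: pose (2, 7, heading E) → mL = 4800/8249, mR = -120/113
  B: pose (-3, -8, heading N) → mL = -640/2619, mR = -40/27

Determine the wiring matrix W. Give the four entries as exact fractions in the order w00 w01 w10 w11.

-1 1 -1 0

obs A: pose=(2,7,E) → sL=120/113, sR=120/73, mL=4800/8249, mR=-120/113
obs B: pose=(-3,-8,N) → sL=40/27, sR=120/97, mL=-640/2619, mR=-40/27
sensor matrix S = [[120/113, 120/73], [40/27, 120/97]]; det S = -8076800/7201377
solve [mL_A; mL_B] = S·[w00; w01] and [mR_A; mR_B] = S·[w10; w11]:
  w00 = -1, w01 = 1, w10 = -1, w11 = 0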